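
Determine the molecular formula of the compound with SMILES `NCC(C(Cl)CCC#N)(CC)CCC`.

C11H21ClN2

Heavy atoms from the SMILES: 11 C, 1 Cl, 2 N.
Implicit hydrogens by atom environment:
  6 × C: 2 H each → 12
  2 × C: 3 H each → 6
  2 × C: no H
  1 × C: 1 H
  1 × Cl: no H
  1 × N: 2 H
  1 × N: no H
  Total hydrogens = 21.
Molecular formula: C11H21ClN2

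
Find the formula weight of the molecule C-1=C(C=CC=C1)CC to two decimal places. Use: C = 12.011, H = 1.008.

Molecular formula: C8H10.
M = 8×12.011 + 10×1.008 = 106.17 g/mol.

106.17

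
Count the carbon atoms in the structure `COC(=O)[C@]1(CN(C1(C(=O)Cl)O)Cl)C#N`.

The symbol for carbon appears 7 times in the SMILES. (Cl is a single chlorine, not C + l.)

7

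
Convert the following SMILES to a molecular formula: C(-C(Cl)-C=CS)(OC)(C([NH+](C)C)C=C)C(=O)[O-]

C11H18ClNO3S

Heavy atoms from the SMILES: 11 C, 1 Cl, 1 N, 3 O, 1 S.
Implicit hydrogens by atom environment:
  5 × C: 1 H each → 5
  3 × C: 3 H each → 9
  2 × C: no H
  2 × O: no H
  1 × C: 2 H
  1 × Cl: no H
  1 × N (charge +1): 1 H
  1 × O (charge -1): no H
  1 × S: 1 H
  Total hydrogens = 18.
Molecular formula: C11H18ClNO3S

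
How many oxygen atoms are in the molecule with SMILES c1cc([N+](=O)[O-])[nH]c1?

2

The symbol for oxygen appears 2 times in the SMILES.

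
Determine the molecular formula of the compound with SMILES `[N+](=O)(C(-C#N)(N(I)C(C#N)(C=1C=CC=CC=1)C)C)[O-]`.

C12H11IN4O2

Heavy atoms from the SMILES: 12 C, 1 I, 4 N, 2 O.
Implicit hydrogens by atom environment:
  5 × C (aromatic): 1 H each → 5
  4 × C: no H
  3 × N: no H
  2 × C: 3 H each → 6
  1 × C (aromatic): no H
  1 × I: no H
  1 × N (charge +1): no H
  1 × O: no H
  1 × O (charge -1): no H
  Total hydrogens = 11.
Molecular formula: C12H11IN4O2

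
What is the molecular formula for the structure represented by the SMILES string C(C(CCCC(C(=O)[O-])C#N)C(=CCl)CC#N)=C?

Heavy atoms from the SMILES: 13 C, 1 Cl, 2 N, 2 O.
Implicit hydrogens by atom environment:
  5 × C: 2 H each → 10
  4 × C: 1 H each → 4
  4 × C: no H
  2 × N: no H
  1 × Cl: no H
  1 × O: no H
  1 × O (charge -1): no H
  Total hydrogens = 14.
Net charge -1.
Molecular formula: C13H14ClN2O2-

C13H14ClN2O2-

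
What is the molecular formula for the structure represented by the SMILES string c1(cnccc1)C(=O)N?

Heavy atoms from the SMILES: 6 C, 2 N, 1 O.
Implicit hydrogens by atom environment:
  4 × C (aromatic): 1 H each → 4
  1 × C (aromatic): no H
  1 × C: no H
  1 × N: 2 H
  1 × N (aromatic): no H
  1 × O: no H
  Total hydrogens = 6.
Molecular formula: C6H6N2O

C6H6N2O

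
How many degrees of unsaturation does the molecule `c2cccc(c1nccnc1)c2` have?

8

Molecular formula from the SMILES: C10H8N2.
DoU = (2C + 2 + N − H − X)/2 = (2·10 + 2 + 2 − 8 − 0)/2 = 16/2 = 8.
(Structurally: 2 ring(s) + 6 π bond(s) = 8.)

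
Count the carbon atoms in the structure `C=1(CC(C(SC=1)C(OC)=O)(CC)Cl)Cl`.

The symbol for carbon appears 9 times in the SMILES. (Cl is a single chlorine, not C + l.)

9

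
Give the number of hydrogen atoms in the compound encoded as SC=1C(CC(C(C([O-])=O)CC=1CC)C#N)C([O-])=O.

Hydrogens are implicit in SMILES; fill each atom to its normal valence:
  5 × C: no H
  3 × C: 2 H each → 6
  3 × C: 1 H each → 3
  2 × O: no H
  2 × O (charge -1): no H
  1 × C: 3 H
  1 × N: no H
  1 × S: 1 H
  Total hydrogens = 13.

13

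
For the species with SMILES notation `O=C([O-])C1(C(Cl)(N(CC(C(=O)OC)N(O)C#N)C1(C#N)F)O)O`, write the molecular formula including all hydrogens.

C10H9ClFN4O7-

Heavy atoms from the SMILES: 10 C, 1 Cl, 1 F, 4 N, 7 O.
Implicit hydrogens by atom environment:
  7 × C: no H
  4 × N: no H
  3 × O: 1 H each → 3
  3 × O: no H
  1 × C: 3 H
  1 × C: 2 H
  1 × C: 1 H
  1 × Cl: no H
  1 × F: no H
  1 × O (charge -1): no H
  Total hydrogens = 9.
Net charge -1.
Molecular formula: C10H9ClFN4O7-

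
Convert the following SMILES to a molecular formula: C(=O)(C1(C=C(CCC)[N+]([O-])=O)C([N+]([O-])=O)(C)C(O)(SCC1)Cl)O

Heavy atoms from the SMILES: 12 C, 1 Cl, 2 N, 7 O, 1 S.
Implicit hydrogens by atom environment:
  5 × C: no H
  4 × C: 2 H each → 8
  3 × O: no H
  2 × C: 3 H each → 6
  2 × N (charge +1): no H
  2 × O: 1 H each → 2
  2 × O (charge -1): no H
  1 × C: 1 H
  1 × Cl: no H
  1 × S: no H
  Total hydrogens = 17.
Molecular formula: C12H17ClN2O7S

C12H17ClN2O7S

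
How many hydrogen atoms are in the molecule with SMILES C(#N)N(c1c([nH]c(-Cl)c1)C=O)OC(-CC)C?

12

Hydrogens are implicit in SMILES; fill each atom to its normal valence:
  3 × C (aromatic): no H
  2 × C: 3 H each → 6
  2 × C: 1 H each → 2
  2 × N: no H
  2 × O: no H
  1 × C: 2 H
  1 × C (aromatic): 1 H
  1 × C: no H
  1 × Cl: no H
  1 × N (aromatic): 1 H
  Total hydrogens = 12.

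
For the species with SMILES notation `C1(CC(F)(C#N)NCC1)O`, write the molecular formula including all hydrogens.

C6H9FN2O

Heavy atoms from the SMILES: 6 C, 1 F, 2 N, 1 O.
Implicit hydrogens by atom environment:
  3 × C: 2 H each → 6
  2 × C: no H
  1 × C: 1 H
  1 × F: no H
  1 × N: 1 H
  1 × N: no H
  1 × O: 1 H
  Total hydrogens = 9.
Molecular formula: C6H9FN2O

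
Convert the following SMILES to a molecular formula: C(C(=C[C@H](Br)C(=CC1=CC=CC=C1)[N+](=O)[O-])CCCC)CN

C17H23BrN2O2

Heavy atoms from the SMILES: 1 Br, 17 C, 2 N, 2 O.
Implicit hydrogens by atom environment:
  5 × C: 2 H each → 10
  5 × C (aromatic): 1 H each → 5
  3 × C: 1 H each → 3
  2 × C: no H
  1 × Br: no H
  1 × C: 3 H
  1 × C (aromatic): no H
  1 × N: 2 H
  1 × N (charge +1): no H
  1 × O: no H
  1 × O (charge -1): no H
  Total hydrogens = 23.
Molecular formula: C17H23BrN2O2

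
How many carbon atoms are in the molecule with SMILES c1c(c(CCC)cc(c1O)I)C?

The symbol for carbon appears 10 times in the SMILES. Lowercase c denotes aromatic carbon and counts toward C.

10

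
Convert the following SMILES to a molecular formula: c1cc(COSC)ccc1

Heavy atoms from the SMILES: 8 C, 1 O, 1 S.
Implicit hydrogens by atom environment:
  5 × C (aromatic): 1 H each → 5
  1 × C: 3 H
  1 × C: 2 H
  1 × C (aromatic): no H
  1 × O: no H
  1 × S: no H
  Total hydrogens = 10.
Molecular formula: C8H10OS

C8H10OS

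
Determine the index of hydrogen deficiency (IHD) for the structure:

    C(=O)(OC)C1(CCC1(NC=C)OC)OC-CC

3

Molecular formula from the SMILES: C12H21NO4.
DoU = (2C + 2 + N − H − X)/2 = (2·12 + 2 + 1 − 21 − 0)/2 = 6/2 = 3.
(Structurally: 1 ring(s) + 2 π bond(s) = 3.)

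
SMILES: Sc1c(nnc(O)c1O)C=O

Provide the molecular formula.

C5H4N2O3S

Heavy atoms from the SMILES: 5 C, 2 N, 3 O, 1 S.
Implicit hydrogens by atom environment:
  4 × C (aromatic): no H
  2 × N (aromatic): no H
  2 × O: 1 H each → 2
  1 × C: 1 H
  1 × O: no H
  1 × S: 1 H
  Total hydrogens = 4.
Molecular formula: C5H4N2O3S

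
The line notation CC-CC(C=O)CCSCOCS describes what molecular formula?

C9H18O2S2

Heavy atoms from the SMILES: 9 C, 2 O, 2 S.
Implicit hydrogens by atom environment:
  6 × C: 2 H each → 12
  2 × C: 1 H each → 2
  2 × O: no H
  1 × C: 3 H
  1 × S: 1 H
  1 × S: no H
  Total hydrogens = 18.
Molecular formula: C9H18O2S2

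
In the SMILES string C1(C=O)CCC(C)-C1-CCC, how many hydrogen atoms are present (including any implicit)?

18

Hydrogens are implicit in SMILES; fill each atom to its normal valence:
  4 × C: 2 H each → 8
  4 × C: 1 H each → 4
  2 × C: 3 H each → 6
  1 × O: no H
  Total hydrogens = 18.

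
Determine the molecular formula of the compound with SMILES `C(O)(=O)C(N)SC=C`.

Heavy atoms from the SMILES: 4 C, 1 N, 2 O, 1 S.
Implicit hydrogens by atom environment:
  2 × C: 1 H each → 2
  1 × C: 2 H
  1 × C: no H
  1 × N: 2 H
  1 × O: 1 H
  1 × O: no H
  1 × S: no H
  Total hydrogens = 7.
Molecular formula: C4H7NO2S

C4H7NO2S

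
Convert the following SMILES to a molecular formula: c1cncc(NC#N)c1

Heavy atoms from the SMILES: 6 C, 3 N.
Implicit hydrogens by atom environment:
  4 × C (aromatic): 1 H each → 4
  1 × C (aromatic): no H
  1 × C: no H
  1 × N: 1 H
  1 × N (aromatic): no H
  1 × N: no H
  Total hydrogens = 5.
Molecular formula: C6H5N3

C6H5N3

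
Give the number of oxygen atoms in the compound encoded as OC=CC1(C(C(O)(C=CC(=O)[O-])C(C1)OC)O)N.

6

The symbol for oxygen appears 6 times in the SMILES.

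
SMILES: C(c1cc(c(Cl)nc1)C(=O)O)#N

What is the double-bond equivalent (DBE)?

7

Molecular formula from the SMILES: C7H3ClN2O2.
DoU = (2C + 2 + N − H − X)/2 = (2·7 + 2 + 2 − 3 − 1)/2 = 14/2 = 7.
(Structurally: 1 ring(s) + 6 π bond(s) = 7.)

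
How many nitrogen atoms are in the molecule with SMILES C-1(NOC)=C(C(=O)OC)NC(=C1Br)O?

2

The symbol for nitrogen appears 2 times in the SMILES.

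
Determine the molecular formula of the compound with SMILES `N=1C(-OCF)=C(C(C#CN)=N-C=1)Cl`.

Heavy atoms from the SMILES: 7 C, 1 Cl, 1 F, 3 N, 1 O.
Implicit hydrogens by atom environment:
  3 × C (aromatic): no H
  2 × C: no H
  2 × N (aromatic): no H
  1 × C: 2 H
  1 × C (aromatic): 1 H
  1 × Cl: no H
  1 × F: no H
  1 × N: 2 H
  1 × O: no H
  Total hydrogens = 5.
Molecular formula: C7H5ClFN3O

C7H5ClFN3O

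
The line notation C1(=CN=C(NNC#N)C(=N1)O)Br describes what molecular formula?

Heavy atoms from the SMILES: 1 Br, 5 C, 5 N, 1 O.
Implicit hydrogens by atom environment:
  3 × C (aromatic): no H
  2 × N: 1 H each → 2
  2 × N (aromatic): no H
  1 × Br: no H
  1 × C (aromatic): 1 H
  1 × C: no H
  1 × N: no H
  1 × O: 1 H
  Total hydrogens = 4.
Molecular formula: C5H4BrN5O

C5H4BrN5O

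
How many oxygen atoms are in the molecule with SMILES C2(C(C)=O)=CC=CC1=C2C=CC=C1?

The symbol for oxygen appears 1 time in the SMILES.

1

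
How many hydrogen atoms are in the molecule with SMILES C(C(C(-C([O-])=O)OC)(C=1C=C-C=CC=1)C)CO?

Hydrogens are implicit in SMILES; fill each atom to its normal valence:
  5 × C (aromatic): 1 H each → 5
  2 × C: 3 H each → 6
  2 × C: 2 H each → 4
  2 × C: no H
  2 × O: no H
  1 × C: 1 H
  1 × C (aromatic): no H
  1 × O: 1 H
  1 × O (charge -1): no H
  Total hydrogens = 17.

17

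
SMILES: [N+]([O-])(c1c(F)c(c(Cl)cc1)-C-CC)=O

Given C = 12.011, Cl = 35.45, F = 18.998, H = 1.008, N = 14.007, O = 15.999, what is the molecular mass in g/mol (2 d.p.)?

217.62

Molecular formula: C9H9ClFNO2.
M = 9×12.011 + 1×35.45 + 1×18.998 + 9×1.008 + 1×14.007 + 2×15.999 = 217.62 g/mol.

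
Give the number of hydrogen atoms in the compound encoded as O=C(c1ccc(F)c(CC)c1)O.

Hydrogens are implicit in SMILES; fill each atom to its normal valence:
  3 × C (aromatic): 1 H each → 3
  3 × C (aromatic): no H
  1 × C: 3 H
  1 × C: 2 H
  1 × C: no H
  1 × F: no H
  1 × O: 1 H
  1 × O: no H
  Total hydrogens = 9.

9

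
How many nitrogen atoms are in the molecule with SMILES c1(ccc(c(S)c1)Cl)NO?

The symbol for nitrogen appears 1 time in the SMILES.

1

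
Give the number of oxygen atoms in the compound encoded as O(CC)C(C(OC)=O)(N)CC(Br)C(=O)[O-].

The symbol for oxygen appears 5 times in the SMILES.

5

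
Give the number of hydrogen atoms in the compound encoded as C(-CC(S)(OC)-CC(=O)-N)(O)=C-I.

Hydrogens are implicit in SMILES; fill each atom to its normal valence:
  3 × C: no H
  2 × C: 2 H each → 4
  2 × O: no H
  1 × C: 3 H
  1 × C: 1 H
  1 × I: no H
  1 × N: 2 H
  1 × O: 1 H
  1 × S: 1 H
  Total hydrogens = 12.

12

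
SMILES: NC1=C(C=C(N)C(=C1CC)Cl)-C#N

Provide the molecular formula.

Heavy atoms from the SMILES: 9 C, 1 Cl, 3 N.
Implicit hydrogens by atom environment:
  5 × C (aromatic): no H
  2 × N: 2 H each → 4
  1 × C: 3 H
  1 × C: 2 H
  1 × C (aromatic): 1 H
  1 × C: no H
  1 × Cl: no H
  1 × N: no H
  Total hydrogens = 10.
Molecular formula: C9H10ClN3

C9H10ClN3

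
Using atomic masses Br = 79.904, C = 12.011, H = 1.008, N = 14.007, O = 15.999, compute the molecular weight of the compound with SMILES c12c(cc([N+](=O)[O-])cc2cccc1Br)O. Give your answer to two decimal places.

Molecular formula: C10H6BrNO3.
M = 1×79.904 + 10×12.011 + 6×1.008 + 1×14.007 + 3×15.999 = 268.07 g/mol.

268.07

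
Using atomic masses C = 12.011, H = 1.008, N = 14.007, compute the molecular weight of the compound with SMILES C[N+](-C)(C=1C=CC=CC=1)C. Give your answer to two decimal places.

Molecular formula: C9H14N+.
M = 9×12.011 + 14×1.008 + 1×14.007 = 136.22 g/mol.

136.22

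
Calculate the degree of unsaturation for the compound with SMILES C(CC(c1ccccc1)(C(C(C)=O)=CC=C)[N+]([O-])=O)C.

Molecular formula from the SMILES: C16H19NO3.
DoU = (2C + 2 + N − H − X)/2 = (2·16 + 2 + 1 − 19 − 0)/2 = 16/2 = 8.
(Structurally: 1 ring(s) + 7 π bond(s) = 8.)

8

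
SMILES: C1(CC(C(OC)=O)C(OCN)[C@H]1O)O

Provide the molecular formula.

C8H15NO5

Heavy atoms from the SMILES: 8 C, 1 N, 5 O.
Implicit hydrogens by atom environment:
  4 × C: 1 H each → 4
  3 × O: no H
  2 × C: 2 H each → 4
  2 × O: 1 H each → 2
  1 × C: 3 H
  1 × C: no H
  1 × N: 2 H
  Total hydrogens = 15.
Molecular formula: C8H15NO5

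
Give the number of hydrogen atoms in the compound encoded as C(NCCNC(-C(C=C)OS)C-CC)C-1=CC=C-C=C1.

26

Hydrogens are implicit in SMILES; fill each atom to its normal valence:
  6 × C: 2 H each → 12
  5 × C (aromatic): 1 H each → 5
  3 × C: 1 H each → 3
  2 × N: 1 H each → 2
  1 × C: 3 H
  1 × C (aromatic): no H
  1 × O: no H
  1 × S: 1 H
  Total hydrogens = 26.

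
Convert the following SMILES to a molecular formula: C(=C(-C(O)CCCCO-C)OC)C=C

C11H20O3

Heavy atoms from the SMILES: 11 C, 3 O.
Implicit hydrogens by atom environment:
  5 × C: 2 H each → 10
  3 × C: 1 H each → 3
  2 × C: 3 H each → 6
  2 × O: no H
  1 × C: no H
  1 × O: 1 H
  Total hydrogens = 20.
Molecular formula: C11H20O3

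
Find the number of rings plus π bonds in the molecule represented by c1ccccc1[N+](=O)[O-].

5

Molecular formula from the SMILES: C6H5NO2.
DoU = (2C + 2 + N − H − X)/2 = (2·6 + 2 + 1 − 5 − 0)/2 = 10/2 = 5.
(Structurally: 1 ring(s) + 4 π bond(s) = 5.)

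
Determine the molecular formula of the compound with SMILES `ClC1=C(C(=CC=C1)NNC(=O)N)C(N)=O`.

C8H9ClN4O2

Heavy atoms from the SMILES: 8 C, 1 Cl, 4 N, 2 O.
Implicit hydrogens by atom environment:
  3 × C (aromatic): 1 H each → 3
  3 × C (aromatic): no H
  2 × C: no H
  2 × N: 2 H each → 4
  2 × N: 1 H each → 2
  2 × O: no H
  1 × Cl: no H
  Total hydrogens = 9.
Molecular formula: C8H9ClN4O2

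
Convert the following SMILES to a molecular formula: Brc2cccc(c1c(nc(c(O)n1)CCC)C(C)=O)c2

Heavy atoms from the SMILES: 1 Br, 15 C, 2 N, 2 O.
Implicit hydrogens by atom environment:
  6 × C (aromatic): no H
  4 × C (aromatic): 1 H each → 4
  2 × C: 3 H each → 6
  2 × C: 2 H each → 4
  2 × N (aromatic): no H
  1 × Br: no H
  1 × C: no H
  1 × O: 1 H
  1 × O: no H
  Total hydrogens = 15.
Molecular formula: C15H15BrN2O2

C15H15BrN2O2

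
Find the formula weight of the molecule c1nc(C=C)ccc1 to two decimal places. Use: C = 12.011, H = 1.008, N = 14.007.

105.14

Molecular formula: C7H7N.
M = 7×12.011 + 7×1.008 + 1×14.007 = 105.14 g/mol.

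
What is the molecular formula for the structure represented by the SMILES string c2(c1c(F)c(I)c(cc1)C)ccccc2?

Heavy atoms from the SMILES: 13 C, 1 F, 1 I.
Implicit hydrogens by atom environment:
  7 × C (aromatic): 1 H each → 7
  5 × C (aromatic): no H
  1 × C: 3 H
  1 × F: no H
  1 × I: no H
  Total hydrogens = 10.
Molecular formula: C13H10FI

C13H10FI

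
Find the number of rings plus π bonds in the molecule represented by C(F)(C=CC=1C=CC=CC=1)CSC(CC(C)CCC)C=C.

Molecular formula from the SMILES: C19H27FS.
DoU = (2C + 2 + N − H − X)/2 = (2·19 + 2 + 0 − 27 − 1)/2 = 12/2 = 6.
(Structurally: 1 ring(s) + 5 π bond(s) = 6.)

6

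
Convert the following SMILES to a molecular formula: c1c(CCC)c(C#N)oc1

C8H9NO

Heavy atoms from the SMILES: 8 C, 1 N, 1 O.
Implicit hydrogens by atom environment:
  2 × C: 2 H each → 4
  2 × C (aromatic): 1 H each → 2
  2 × C (aromatic): no H
  1 × C: 3 H
  1 × C: no H
  1 × N: no H
  1 × O (aromatic): no H
  Total hydrogens = 9.
Molecular formula: C8H9NO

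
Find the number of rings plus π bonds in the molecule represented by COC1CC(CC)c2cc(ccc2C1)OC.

5

Molecular formula from the SMILES: C14H20O2.
DoU = (2C + 2 + N − H − X)/2 = (2·14 + 2 + 0 − 20 − 0)/2 = 10/2 = 5.
(Structurally: 2 ring(s) + 3 π bond(s) = 5.)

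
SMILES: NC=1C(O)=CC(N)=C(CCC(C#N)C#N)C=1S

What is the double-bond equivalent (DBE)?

8

Molecular formula from the SMILES: C11H12N4OS.
DoU = (2C + 2 + N − H − X)/2 = (2·11 + 2 + 4 − 12 − 0)/2 = 16/2 = 8.
(Structurally: 1 ring(s) + 7 π bond(s) = 8.)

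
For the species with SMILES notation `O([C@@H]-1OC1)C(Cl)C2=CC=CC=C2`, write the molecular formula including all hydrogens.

Heavy atoms from the SMILES: 9 C, 1 Cl, 2 O.
Implicit hydrogens by atom environment:
  5 × C (aromatic): 1 H each → 5
  2 × C: 1 H each → 2
  2 × O: no H
  1 × C: 2 H
  1 × C (aromatic): no H
  1 × Cl: no H
  Total hydrogens = 9.
Molecular formula: C9H9ClO2

C9H9ClO2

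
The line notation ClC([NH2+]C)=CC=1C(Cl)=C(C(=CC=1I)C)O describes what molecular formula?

C10H11Cl2INO+

Heavy atoms from the SMILES: 10 C, 2 Cl, 1 I, 1 N, 1 O.
Implicit hydrogens by atom environment:
  5 × C (aromatic): no H
  2 × C: 3 H each → 6
  2 × Cl: no H
  1 × C (aromatic): 1 H
  1 × C: 1 H
  1 × C: no H
  1 × I: no H
  1 × N (charge +1): 2 H
  1 × O: 1 H
  Total hydrogens = 11.
Net charge +1.
Molecular formula: C10H11Cl2INO+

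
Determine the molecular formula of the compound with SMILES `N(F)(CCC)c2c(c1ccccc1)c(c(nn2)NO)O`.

C13H15FN4O2

Heavy atoms from the SMILES: 13 C, 1 F, 4 N, 2 O.
Implicit hydrogens by atom environment:
  5 × C (aromatic): 1 H each → 5
  5 × C (aromatic): no H
  2 × C: 2 H each → 4
  2 × N (aromatic): no H
  2 × O: 1 H each → 2
  1 × C: 3 H
  1 × F: no H
  1 × N: 1 H
  1 × N: no H
  Total hydrogens = 15.
Molecular formula: C13H15FN4O2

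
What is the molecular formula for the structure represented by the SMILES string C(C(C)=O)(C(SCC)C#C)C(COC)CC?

Heavy atoms from the SMILES: 13 C, 2 O, 1 S.
Implicit hydrogens by atom environment:
  4 × C: 3 H each → 12
  4 × C: 1 H each → 4
  3 × C: 2 H each → 6
  2 × C: no H
  2 × O: no H
  1 × S: no H
  Total hydrogens = 22.
Molecular formula: C13H22O2S

C13H22O2S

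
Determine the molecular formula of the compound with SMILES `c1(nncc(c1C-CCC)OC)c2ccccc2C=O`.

Heavy atoms from the SMILES: 16 C, 2 N, 2 O.
Implicit hydrogens by atom environment:
  5 × C (aromatic): 1 H each → 5
  5 × C (aromatic): no H
  3 × C: 2 H each → 6
  2 × C: 3 H each → 6
  2 × N (aromatic): no H
  2 × O: no H
  1 × C: 1 H
  Total hydrogens = 18.
Molecular formula: C16H18N2O2

C16H18N2O2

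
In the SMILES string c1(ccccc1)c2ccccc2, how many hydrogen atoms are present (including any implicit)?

10

Hydrogens are implicit in SMILES; fill each atom to its normal valence:
  10 × C (aromatic): 1 H each → 10
  2 × C (aromatic): no H
  Total hydrogens = 10.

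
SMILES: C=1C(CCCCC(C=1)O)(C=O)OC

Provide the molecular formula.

C10H16O3

Heavy atoms from the SMILES: 10 C, 3 O.
Implicit hydrogens by atom environment:
  4 × C: 2 H each → 8
  4 × C: 1 H each → 4
  2 × O: no H
  1 × C: 3 H
  1 × C: no H
  1 × O: 1 H
  Total hydrogens = 16.
Molecular formula: C10H16O3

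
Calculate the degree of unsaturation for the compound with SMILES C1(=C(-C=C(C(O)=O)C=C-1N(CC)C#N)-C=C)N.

8

Molecular formula from the SMILES: C12H13N3O2.
DoU = (2C + 2 + N − H − X)/2 = (2·12 + 2 + 3 − 13 − 0)/2 = 16/2 = 8.
(Structurally: 1 ring(s) + 7 π bond(s) = 8.)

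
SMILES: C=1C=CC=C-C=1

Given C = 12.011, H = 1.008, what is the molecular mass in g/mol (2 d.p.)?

Molecular formula: C6H6.
M = 6×12.011 + 6×1.008 = 78.11 g/mol.

78.11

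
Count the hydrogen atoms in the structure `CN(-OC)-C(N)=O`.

Hydrogens are implicit in SMILES; fill each atom to its normal valence:
  2 × C: 3 H each → 6
  2 × O: no H
  1 × C: no H
  1 × N: 2 H
  1 × N: no H
  Total hydrogens = 8.

8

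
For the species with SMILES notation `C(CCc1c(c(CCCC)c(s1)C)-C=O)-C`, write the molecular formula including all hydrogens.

C14H22OS

Heavy atoms from the SMILES: 14 C, 1 O, 1 S.
Implicit hydrogens by atom environment:
  6 × C: 2 H each → 12
  4 × C (aromatic): no H
  3 × C: 3 H each → 9
  1 × C: 1 H
  1 × O: no H
  1 × S (aromatic): no H
  Total hydrogens = 22.
Molecular formula: C14H22OS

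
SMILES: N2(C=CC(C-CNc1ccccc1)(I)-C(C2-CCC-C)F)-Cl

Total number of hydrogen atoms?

Hydrogens are implicit in SMILES; fill each atom to its normal valence:
  5 × C: 2 H each → 10
  5 × C (aromatic): 1 H each → 5
  4 × C: 1 H each → 4
  1 × C: 3 H
  1 × C: no H
  1 × C (aromatic): no H
  1 × Cl: no H
  1 × F: no H
  1 × I: no H
  1 × N: 1 H
  1 × N: no H
  Total hydrogens = 23.

23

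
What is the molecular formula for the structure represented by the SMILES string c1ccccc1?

C6H6

Heavy atoms from the SMILES: 6 C.
Implicit hydrogens by atom environment:
  6 × C (aromatic): 1 H each → 6
  Total hydrogens = 6.
Molecular formula: C6H6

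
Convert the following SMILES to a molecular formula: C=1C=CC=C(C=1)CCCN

C9H13N

Heavy atoms from the SMILES: 9 C, 1 N.
Implicit hydrogens by atom environment:
  5 × C (aromatic): 1 H each → 5
  3 × C: 2 H each → 6
  1 × C (aromatic): no H
  1 × N: 2 H
  Total hydrogens = 13.
Molecular formula: C9H13N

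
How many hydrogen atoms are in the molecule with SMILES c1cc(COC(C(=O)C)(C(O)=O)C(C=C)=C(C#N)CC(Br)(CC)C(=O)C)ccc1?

Hydrogens are implicit in SMILES; fill each atom to its normal valence:
  8 × C: no H
  5 × C (aromatic): 1 H each → 5
  4 × C: 2 H each → 8
  4 × O: no H
  3 × C: 3 H each → 9
  1 × Br: no H
  1 × C: 1 H
  1 × C (aromatic): no H
  1 × N: no H
  1 × O: 1 H
  Total hydrogens = 24.

24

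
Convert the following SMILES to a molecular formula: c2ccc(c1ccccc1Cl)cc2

C12H9Cl

Heavy atoms from the SMILES: 12 C, 1 Cl.
Implicit hydrogens by atom environment:
  9 × C (aromatic): 1 H each → 9
  3 × C (aromatic): no H
  1 × Cl: no H
  Total hydrogens = 9.
Molecular formula: C12H9Cl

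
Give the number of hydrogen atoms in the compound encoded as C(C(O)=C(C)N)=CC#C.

Hydrogens are implicit in SMILES; fill each atom to its normal valence:
  3 × C: 1 H each → 3
  3 × C: no H
  1 × C: 3 H
  1 × N: 2 H
  1 × O: 1 H
  Total hydrogens = 9.

9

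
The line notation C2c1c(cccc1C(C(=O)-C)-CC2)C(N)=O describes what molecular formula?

C13H15NO2

Heavy atoms from the SMILES: 13 C, 1 N, 2 O.
Implicit hydrogens by atom environment:
  3 × C: 2 H each → 6
  3 × C (aromatic): 1 H each → 3
  3 × C (aromatic): no H
  2 × C: no H
  2 × O: no H
  1 × C: 3 H
  1 × C: 1 H
  1 × N: 2 H
  Total hydrogens = 15.
Molecular formula: C13H15NO2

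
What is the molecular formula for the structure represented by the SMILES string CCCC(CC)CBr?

Heavy atoms from the SMILES: 1 Br, 7 C.
Implicit hydrogens by atom environment:
  4 × C: 2 H each → 8
  2 × C: 3 H each → 6
  1 × Br: no H
  1 × C: 1 H
  Total hydrogens = 15.
Molecular formula: C7H15Br

C7H15Br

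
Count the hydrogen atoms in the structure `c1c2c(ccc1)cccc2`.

Hydrogens are implicit in SMILES; fill each atom to its normal valence:
  8 × C (aromatic): 1 H each → 8
  2 × C (aromatic): no H
  Total hydrogens = 8.

8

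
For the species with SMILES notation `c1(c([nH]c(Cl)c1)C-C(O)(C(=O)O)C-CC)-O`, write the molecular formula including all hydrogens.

Heavy atoms from the SMILES: 10 C, 1 Cl, 1 N, 4 O.
Implicit hydrogens by atom environment:
  3 × C: 2 H each → 6
  3 × C (aromatic): no H
  3 × O: 1 H each → 3
  2 × C: no H
  1 × C: 3 H
  1 × C (aromatic): 1 H
  1 × Cl: no H
  1 × N (aromatic): 1 H
  1 × O: no H
  Total hydrogens = 14.
Molecular formula: C10H14ClNO4

C10H14ClNO4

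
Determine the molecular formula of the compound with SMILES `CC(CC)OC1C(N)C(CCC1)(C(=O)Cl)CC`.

C13H24ClNO2

Heavy atoms from the SMILES: 13 C, 1 Cl, 1 N, 2 O.
Implicit hydrogens by atom environment:
  5 × C: 2 H each → 10
  3 × C: 3 H each → 9
  3 × C: 1 H each → 3
  2 × C: no H
  2 × O: no H
  1 × Cl: no H
  1 × N: 2 H
  Total hydrogens = 24.
Molecular formula: C13H24ClNO2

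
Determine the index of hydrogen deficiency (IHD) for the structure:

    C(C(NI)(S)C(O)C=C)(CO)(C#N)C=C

Molecular formula from the SMILES: C9H13IN2O2S.
DoU = (2C + 2 + N − H − X)/2 = (2·9 + 2 + 2 − 13 − 1)/2 = 8/2 = 4.
(Structurally: 0 ring(s) + 4 π bond(s) = 4.)

4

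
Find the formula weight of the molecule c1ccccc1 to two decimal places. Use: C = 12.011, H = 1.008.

Molecular formula: C6H6.
M = 6×12.011 + 6×1.008 = 78.11 g/mol.

78.11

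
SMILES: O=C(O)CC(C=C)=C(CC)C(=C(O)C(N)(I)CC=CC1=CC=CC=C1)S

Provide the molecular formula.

C20H24INO3S

Heavy atoms from the SMILES: 20 C, 1 I, 1 N, 3 O, 1 S.
Implicit hydrogens by atom environment:
  6 × C: no H
  5 × C (aromatic): 1 H each → 5
  4 × C: 2 H each → 8
  3 × C: 1 H each → 3
  2 × O: 1 H each → 2
  1 × C: 3 H
  1 × C (aromatic): no H
  1 × I: no H
  1 × N: 2 H
  1 × O: no H
  1 × S: 1 H
  Total hydrogens = 24.
Molecular formula: C20H24INO3S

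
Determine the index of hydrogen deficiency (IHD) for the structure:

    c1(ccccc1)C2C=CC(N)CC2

6

Molecular formula from the SMILES: C12H15N.
DoU = (2C + 2 + N − H − X)/2 = (2·12 + 2 + 1 − 15 − 0)/2 = 12/2 = 6.
(Structurally: 2 ring(s) + 4 π bond(s) = 6.)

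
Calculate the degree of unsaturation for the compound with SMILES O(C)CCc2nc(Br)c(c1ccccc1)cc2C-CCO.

8

Molecular formula from the SMILES: C17H20BrNO2.
DoU = (2C + 2 + N − H − X)/2 = (2·17 + 2 + 1 − 20 − 1)/2 = 16/2 = 8.
(Structurally: 2 ring(s) + 6 π bond(s) = 8.)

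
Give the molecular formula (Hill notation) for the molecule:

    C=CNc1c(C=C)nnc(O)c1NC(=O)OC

C10H12N4O3

Heavy atoms from the SMILES: 10 C, 4 N, 3 O.
Implicit hydrogens by atom environment:
  4 × C (aromatic): no H
  2 × C: 2 H each → 4
  2 × C: 1 H each → 2
  2 × N: 1 H each → 2
  2 × N (aromatic): no H
  2 × O: no H
  1 × C: 3 H
  1 × C: no H
  1 × O: 1 H
  Total hydrogens = 12.
Molecular formula: C10H12N4O3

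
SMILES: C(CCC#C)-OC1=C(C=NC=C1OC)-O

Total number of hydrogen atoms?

13

Hydrogens are implicit in SMILES; fill each atom to its normal valence:
  3 × C: 2 H each → 6
  3 × C (aromatic): no H
  2 × C (aromatic): 1 H each → 2
  2 × O: no H
  1 × C: 3 H
  1 × C: 1 H
  1 × C: no H
  1 × N (aromatic): no H
  1 × O: 1 H
  Total hydrogens = 13.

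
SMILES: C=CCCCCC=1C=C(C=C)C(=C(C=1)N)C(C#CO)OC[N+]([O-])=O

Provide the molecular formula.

C18H22N2O4

Heavy atoms from the SMILES: 18 C, 2 N, 4 O.
Implicit hydrogens by atom environment:
  7 × C: 2 H each → 14
  4 × C (aromatic): no H
  3 × C: 1 H each → 3
  2 × C (aromatic): 1 H each → 2
  2 × C: no H
  2 × O: no H
  1 × N: 2 H
  1 × N (charge +1): no H
  1 × O: 1 H
  1 × O (charge -1): no H
  Total hydrogens = 22.
Molecular formula: C18H22N2O4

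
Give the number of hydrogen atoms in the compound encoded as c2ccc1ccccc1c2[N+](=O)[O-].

Hydrogens are implicit in SMILES; fill each atom to its normal valence:
  7 × C (aromatic): 1 H each → 7
  3 × C (aromatic): no H
  1 × N (charge +1): no H
  1 × O: no H
  1 × O (charge -1): no H
  Total hydrogens = 7.

7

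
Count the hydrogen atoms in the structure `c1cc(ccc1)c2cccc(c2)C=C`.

12

Hydrogens are implicit in SMILES; fill each atom to its normal valence:
  9 × C (aromatic): 1 H each → 9
  3 × C (aromatic): no H
  1 × C: 2 H
  1 × C: 1 H
  Total hydrogens = 12.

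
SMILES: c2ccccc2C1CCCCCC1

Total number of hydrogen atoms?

18

Hydrogens are implicit in SMILES; fill each atom to its normal valence:
  6 × C: 2 H each → 12
  5 × C (aromatic): 1 H each → 5
  1 × C: 1 H
  1 × C (aromatic): no H
  Total hydrogens = 18.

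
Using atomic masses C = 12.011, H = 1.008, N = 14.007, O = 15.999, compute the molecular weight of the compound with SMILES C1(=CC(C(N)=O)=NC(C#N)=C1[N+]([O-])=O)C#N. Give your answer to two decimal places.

Molecular formula: C8H3N5O3.
M = 8×12.011 + 3×1.008 + 5×14.007 + 3×15.999 = 217.14 g/mol.

217.14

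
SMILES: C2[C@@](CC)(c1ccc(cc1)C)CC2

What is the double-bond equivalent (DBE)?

Molecular formula from the SMILES: C13H18.
DoU = (2C + 2 + N − H − X)/2 = (2·13 + 2 + 0 − 18 − 0)/2 = 10/2 = 5.
(Structurally: 2 ring(s) + 3 π bond(s) = 5.)

5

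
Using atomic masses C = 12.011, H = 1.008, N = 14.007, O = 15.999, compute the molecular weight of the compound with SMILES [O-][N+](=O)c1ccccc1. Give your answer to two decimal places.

Molecular formula: C6H5NO2.
M = 6×12.011 + 5×1.008 + 1×14.007 + 2×15.999 = 123.11 g/mol.

123.11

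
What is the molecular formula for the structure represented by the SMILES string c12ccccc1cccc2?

Heavy atoms from the SMILES: 10 C.
Implicit hydrogens by atom environment:
  8 × C (aromatic): 1 H each → 8
  2 × C (aromatic): no H
  Total hydrogens = 8.
Molecular formula: C10H8

C10H8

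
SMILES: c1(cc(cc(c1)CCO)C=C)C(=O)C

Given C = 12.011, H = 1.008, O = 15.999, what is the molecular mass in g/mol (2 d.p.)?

Molecular formula: C12H14O2.
M = 12×12.011 + 14×1.008 + 2×15.999 = 190.24 g/mol.

190.24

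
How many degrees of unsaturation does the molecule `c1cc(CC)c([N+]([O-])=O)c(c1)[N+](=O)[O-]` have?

6

Molecular formula from the SMILES: C8H8N2O4.
DoU = (2C + 2 + N − H − X)/2 = (2·8 + 2 + 2 − 8 − 0)/2 = 12/2 = 6.
(Structurally: 1 ring(s) + 5 π bond(s) = 6.)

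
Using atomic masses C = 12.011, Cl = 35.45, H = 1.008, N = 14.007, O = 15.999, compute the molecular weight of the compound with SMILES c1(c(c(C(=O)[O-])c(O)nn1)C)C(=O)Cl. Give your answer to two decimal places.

215.57

Molecular formula: C7H4ClN2O4-.
M = 7×12.011 + 1×35.45 + 4×1.008 + 2×14.007 + 4×15.999 = 215.57 g/mol.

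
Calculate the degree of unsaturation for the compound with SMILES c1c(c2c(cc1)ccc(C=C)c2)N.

Molecular formula from the SMILES: C12H11N.
DoU = (2C + 2 + N − H − X)/2 = (2·12 + 2 + 1 − 11 − 0)/2 = 16/2 = 8.
(Structurally: 2 ring(s) + 6 π bond(s) = 8.)

8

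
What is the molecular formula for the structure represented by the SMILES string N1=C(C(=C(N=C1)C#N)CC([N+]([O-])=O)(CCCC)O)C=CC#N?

C14H15N5O3

Heavy atoms from the SMILES: 14 C, 5 N, 3 O.
Implicit hydrogens by atom environment:
  4 × C: 2 H each → 8
  3 × C (aromatic): no H
  3 × C: no H
  2 × C: 1 H each → 2
  2 × N (aromatic): no H
  2 × N: no H
  1 × C: 3 H
  1 × C (aromatic): 1 H
  1 × N (charge +1): no H
  1 × O: 1 H
  1 × O: no H
  1 × O (charge -1): no H
  Total hydrogens = 15.
Molecular formula: C14H15N5O3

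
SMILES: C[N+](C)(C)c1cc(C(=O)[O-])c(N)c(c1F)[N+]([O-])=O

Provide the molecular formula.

Heavy atoms from the SMILES: 10 C, 1 F, 3 N, 4 O.
Implicit hydrogens by atom environment:
  5 × C (aromatic): no H
  3 × C: 3 H each → 9
  2 × N (charge +1): no H
  2 × O: no H
  2 × O (charge -1): no H
  1 × C (aromatic): 1 H
  1 × C: no H
  1 × F: no H
  1 × N: 2 H
  Total hydrogens = 12.
Molecular formula: C10H12FN3O4

C10H12FN3O4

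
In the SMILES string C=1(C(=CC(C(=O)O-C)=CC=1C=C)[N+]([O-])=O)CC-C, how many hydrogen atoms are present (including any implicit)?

Hydrogens are implicit in SMILES; fill each atom to its normal valence:
  4 × C (aromatic): no H
  3 × C: 2 H each → 6
  3 × O: no H
  2 × C: 3 H each → 6
  2 × C (aromatic): 1 H each → 2
  1 × C: 1 H
  1 × C: no H
  1 × N (charge +1): no H
  1 × O (charge -1): no H
  Total hydrogens = 15.

15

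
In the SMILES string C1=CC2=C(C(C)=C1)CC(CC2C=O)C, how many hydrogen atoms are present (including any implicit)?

16

Hydrogens are implicit in SMILES; fill each atom to its normal valence:
  3 × C (aromatic): 1 H each → 3
  3 × C: 1 H each → 3
  3 × C (aromatic): no H
  2 × C: 3 H each → 6
  2 × C: 2 H each → 4
  1 × O: no H
  Total hydrogens = 16.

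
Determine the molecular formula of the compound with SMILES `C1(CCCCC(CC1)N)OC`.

Heavy atoms from the SMILES: 9 C, 1 N, 1 O.
Implicit hydrogens by atom environment:
  6 × C: 2 H each → 12
  2 × C: 1 H each → 2
  1 × C: 3 H
  1 × N: 2 H
  1 × O: no H
  Total hydrogens = 19.
Molecular formula: C9H19NO

C9H19NO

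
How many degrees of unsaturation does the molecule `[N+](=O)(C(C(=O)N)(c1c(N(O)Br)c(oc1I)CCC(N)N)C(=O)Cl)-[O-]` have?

6

Molecular formula from the SMILES: C10H12BrClIN5O6.
DoU = (2C + 2 + N − H − X)/2 = (2·10 + 2 + 5 − 12 − 3)/2 = 12/2 = 6.
(Structurally: 1 ring(s) + 5 π bond(s) = 6.)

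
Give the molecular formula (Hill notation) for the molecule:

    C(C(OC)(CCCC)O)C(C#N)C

C10H19NO2

Heavy atoms from the SMILES: 10 C, 1 N, 2 O.
Implicit hydrogens by atom environment:
  4 × C: 2 H each → 8
  3 × C: 3 H each → 9
  2 × C: no H
  1 × C: 1 H
  1 × N: no H
  1 × O: 1 H
  1 × O: no H
  Total hydrogens = 19.
Molecular formula: C10H19NO2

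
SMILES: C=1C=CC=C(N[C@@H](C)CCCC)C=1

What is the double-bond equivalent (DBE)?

Molecular formula from the SMILES: C12H19N.
DoU = (2C + 2 + N − H − X)/2 = (2·12 + 2 + 1 − 19 − 0)/2 = 8/2 = 4.
(Structurally: 1 ring(s) + 3 π bond(s) = 4.)

4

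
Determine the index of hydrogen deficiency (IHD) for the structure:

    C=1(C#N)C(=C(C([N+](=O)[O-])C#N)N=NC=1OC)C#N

11

Molecular formula from the SMILES: C9H4N6O3.
DoU = (2C + 2 + N − H − X)/2 = (2·9 + 2 + 6 − 4 − 0)/2 = 22/2 = 11.
(Structurally: 1 ring(s) + 10 π bond(s) = 11.)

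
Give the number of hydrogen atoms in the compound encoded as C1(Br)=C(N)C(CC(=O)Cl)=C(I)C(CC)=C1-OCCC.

16

Hydrogens are implicit in SMILES; fill each atom to its normal valence:
  6 × C (aromatic): no H
  4 × C: 2 H each → 8
  2 × C: 3 H each → 6
  2 × O: no H
  1 × Br: no H
  1 × C: no H
  1 × Cl: no H
  1 × I: no H
  1 × N: 2 H
  Total hydrogens = 16.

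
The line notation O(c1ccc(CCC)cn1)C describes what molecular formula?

C9H13NO

Heavy atoms from the SMILES: 9 C, 1 N, 1 O.
Implicit hydrogens by atom environment:
  3 × C (aromatic): 1 H each → 3
  2 × C: 3 H each → 6
  2 × C: 2 H each → 4
  2 × C (aromatic): no H
  1 × N (aromatic): no H
  1 × O: no H
  Total hydrogens = 13.
Molecular formula: C9H13NO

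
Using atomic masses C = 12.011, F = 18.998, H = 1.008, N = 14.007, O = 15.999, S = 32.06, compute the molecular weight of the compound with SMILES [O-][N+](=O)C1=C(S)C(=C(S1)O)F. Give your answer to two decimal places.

195.18

Molecular formula: C4H2FNO3S2.
M = 4×12.011 + 1×18.998 + 2×1.008 + 1×14.007 + 3×15.999 + 2×32.06 = 195.18 g/mol.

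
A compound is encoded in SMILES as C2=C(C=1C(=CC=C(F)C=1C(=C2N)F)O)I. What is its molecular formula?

Heavy atoms from the SMILES: 10 C, 2 F, 1 I, 1 N, 1 O.
Implicit hydrogens by atom environment:
  7 × C (aromatic): no H
  3 × C (aromatic): 1 H each → 3
  2 × F: no H
  1 × I: no H
  1 × N: 2 H
  1 × O: 1 H
  Total hydrogens = 6.
Molecular formula: C10H6F2INO

C10H6F2INO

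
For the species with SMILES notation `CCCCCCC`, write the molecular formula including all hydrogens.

C7H16

Heavy atoms from the SMILES: 7 C.
Implicit hydrogens by atom environment:
  5 × C: 2 H each → 10
  2 × C: 3 H each → 6
  Total hydrogens = 16.
Molecular formula: C7H16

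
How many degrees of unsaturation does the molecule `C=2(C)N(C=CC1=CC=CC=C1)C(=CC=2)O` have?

Molecular formula from the SMILES: C13H13NO.
DoU = (2C + 2 + N − H − X)/2 = (2·13 + 2 + 1 − 13 − 0)/2 = 16/2 = 8.
(Structurally: 2 ring(s) + 6 π bond(s) = 8.)

8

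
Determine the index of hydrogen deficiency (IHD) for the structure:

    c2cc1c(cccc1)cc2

7

Molecular formula from the SMILES: C10H8.
DoU = (2C + 2 + N − H − X)/2 = (2·10 + 2 + 0 − 8 − 0)/2 = 14/2 = 7.
(Structurally: 2 ring(s) + 5 π bond(s) = 7.)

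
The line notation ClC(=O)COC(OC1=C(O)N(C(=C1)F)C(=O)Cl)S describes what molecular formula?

C8H6Cl2FNO5S

Heavy atoms from the SMILES: 8 C, 2 Cl, 1 F, 1 N, 5 O, 1 S.
Implicit hydrogens by atom environment:
  4 × O: no H
  3 × C (aromatic): no H
  2 × C: no H
  2 × Cl: no H
  1 × C: 2 H
  1 × C (aromatic): 1 H
  1 × C: 1 H
  1 × F: no H
  1 × N (aromatic): no H
  1 × O: 1 H
  1 × S: 1 H
  Total hydrogens = 6.
Molecular formula: C8H6Cl2FNO5S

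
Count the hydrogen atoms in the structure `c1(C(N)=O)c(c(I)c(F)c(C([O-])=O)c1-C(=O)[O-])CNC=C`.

Hydrogens are implicit in SMILES; fill each atom to its normal valence:
  6 × C (aromatic): no H
  3 × C: no H
  3 × O: no H
  2 × C: 2 H each → 4
  2 × O (charge -1): no H
  1 × C: 1 H
  1 × F: no H
  1 × I: no H
  1 × N: 2 H
  1 × N: 1 H
  Total hydrogens = 8.

8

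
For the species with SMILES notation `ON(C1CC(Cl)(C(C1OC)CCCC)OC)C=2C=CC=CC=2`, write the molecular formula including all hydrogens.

C17H26ClNO3

Heavy atoms from the SMILES: 17 C, 1 Cl, 1 N, 3 O.
Implicit hydrogens by atom environment:
  5 × C (aromatic): 1 H each → 5
  4 × C: 2 H each → 8
  3 × C: 3 H each → 9
  3 × C: 1 H each → 3
  2 × O: no H
  1 × C: no H
  1 × C (aromatic): no H
  1 × Cl: no H
  1 × N: no H
  1 × O: 1 H
  Total hydrogens = 26.
Molecular formula: C17H26ClNO3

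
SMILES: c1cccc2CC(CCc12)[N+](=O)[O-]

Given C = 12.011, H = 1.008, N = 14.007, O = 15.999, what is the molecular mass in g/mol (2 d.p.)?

Molecular formula: C10H11NO2.
M = 10×12.011 + 11×1.008 + 1×14.007 + 2×15.999 = 177.20 g/mol.

177.20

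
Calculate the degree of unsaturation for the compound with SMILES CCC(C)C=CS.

1

Molecular formula from the SMILES: C6H12S.
DoU = (2C + 2 + N − H − X)/2 = (2·6 + 2 + 0 − 12 − 0)/2 = 2/2 = 1.
(Structurally: 0 ring(s) + 1 π bond(s) = 1.)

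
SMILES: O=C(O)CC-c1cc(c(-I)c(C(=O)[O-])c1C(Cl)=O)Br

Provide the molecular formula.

Heavy atoms from the SMILES: 1 Br, 11 C, 1 Cl, 1 I, 5 O.
Implicit hydrogens by atom environment:
  5 × C (aromatic): no H
  3 × C: no H
  3 × O: no H
  2 × C: 2 H each → 4
  1 × Br: no H
  1 × C (aromatic): 1 H
  1 × Cl: no H
  1 × I: no H
  1 × O: 1 H
  1 × O (charge -1): no H
  Total hydrogens = 6.
Net charge -1.
Molecular formula: C11H6BrClIO5-

C11H6BrClIO5-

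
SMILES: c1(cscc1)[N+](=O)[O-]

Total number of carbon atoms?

The symbol for carbon appears 4 times in the SMILES. Lowercase c denotes aromatic carbon and counts toward C.

4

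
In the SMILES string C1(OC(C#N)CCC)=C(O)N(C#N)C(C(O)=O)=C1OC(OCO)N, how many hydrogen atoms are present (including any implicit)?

Hydrogens are implicit in SMILES; fill each atom to its normal valence:
  4 × C (aromatic): no H
  4 × O: no H
  3 × C: 2 H each → 6
  3 × C: no H
  3 × O: 1 H each → 3
  2 × C: 1 H each → 2
  2 × N: no H
  1 × C: 3 H
  1 × N: 2 H
  1 × N (aromatic): no H
  Total hydrogens = 16.

16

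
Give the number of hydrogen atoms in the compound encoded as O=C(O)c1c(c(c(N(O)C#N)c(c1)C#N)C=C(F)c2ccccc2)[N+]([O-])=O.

Hydrogens are implicit in SMILES; fill each atom to its normal valence:
  6 × C (aromatic): 1 H each → 6
  6 × C (aromatic): no H
  4 × C: no H
  3 × N: no H
  2 × O: 1 H each → 2
  2 × O: no H
  1 × C: 1 H
  1 × F: no H
  1 × N (charge +1): no H
  1 × O (charge -1): no H
  Total hydrogens = 9.

9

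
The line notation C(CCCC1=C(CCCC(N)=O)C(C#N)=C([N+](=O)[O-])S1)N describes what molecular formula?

C13H18N4O3S

Heavy atoms from the SMILES: 13 C, 4 N, 3 O, 1 S.
Implicit hydrogens by atom environment:
  7 × C: 2 H each → 14
  4 × C (aromatic): no H
  2 × C: no H
  2 × N: 2 H each → 4
  2 × O: no H
  1 × N (charge +1): no H
  1 × N: no H
  1 × O (charge -1): no H
  1 × S (aromatic): no H
  Total hydrogens = 18.
Molecular formula: C13H18N4O3S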